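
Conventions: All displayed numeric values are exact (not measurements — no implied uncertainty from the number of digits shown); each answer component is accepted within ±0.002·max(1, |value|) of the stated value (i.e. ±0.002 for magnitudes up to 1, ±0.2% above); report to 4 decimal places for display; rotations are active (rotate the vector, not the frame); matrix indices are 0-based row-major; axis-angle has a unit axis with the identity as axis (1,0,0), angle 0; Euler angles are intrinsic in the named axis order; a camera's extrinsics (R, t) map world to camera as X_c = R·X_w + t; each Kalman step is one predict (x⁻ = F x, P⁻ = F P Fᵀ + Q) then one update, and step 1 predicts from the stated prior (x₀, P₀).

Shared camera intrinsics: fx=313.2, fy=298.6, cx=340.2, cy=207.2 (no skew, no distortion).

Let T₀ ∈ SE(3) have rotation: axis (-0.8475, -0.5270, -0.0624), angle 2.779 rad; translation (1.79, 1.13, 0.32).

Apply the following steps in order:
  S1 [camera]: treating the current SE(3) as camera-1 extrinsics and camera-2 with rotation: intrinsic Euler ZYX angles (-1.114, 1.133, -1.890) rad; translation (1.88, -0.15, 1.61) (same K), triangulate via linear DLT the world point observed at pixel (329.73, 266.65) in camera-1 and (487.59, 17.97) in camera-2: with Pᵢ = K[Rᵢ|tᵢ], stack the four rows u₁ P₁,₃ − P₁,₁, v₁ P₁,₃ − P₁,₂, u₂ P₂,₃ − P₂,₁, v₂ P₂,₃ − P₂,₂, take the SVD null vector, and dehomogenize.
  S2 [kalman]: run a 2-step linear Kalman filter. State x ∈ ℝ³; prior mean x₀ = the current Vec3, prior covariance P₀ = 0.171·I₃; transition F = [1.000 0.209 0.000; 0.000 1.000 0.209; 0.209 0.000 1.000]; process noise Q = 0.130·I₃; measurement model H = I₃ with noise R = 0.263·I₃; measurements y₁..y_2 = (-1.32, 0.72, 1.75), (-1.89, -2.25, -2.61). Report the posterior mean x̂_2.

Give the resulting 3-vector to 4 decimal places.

result = (-1.7054, -1.4972, -1.4792)

after S1 (triangulate): (-0.9103, -1.8042, -1.7923)
after S2 (kf_track): (-1.7054, -1.4972, -1.4792)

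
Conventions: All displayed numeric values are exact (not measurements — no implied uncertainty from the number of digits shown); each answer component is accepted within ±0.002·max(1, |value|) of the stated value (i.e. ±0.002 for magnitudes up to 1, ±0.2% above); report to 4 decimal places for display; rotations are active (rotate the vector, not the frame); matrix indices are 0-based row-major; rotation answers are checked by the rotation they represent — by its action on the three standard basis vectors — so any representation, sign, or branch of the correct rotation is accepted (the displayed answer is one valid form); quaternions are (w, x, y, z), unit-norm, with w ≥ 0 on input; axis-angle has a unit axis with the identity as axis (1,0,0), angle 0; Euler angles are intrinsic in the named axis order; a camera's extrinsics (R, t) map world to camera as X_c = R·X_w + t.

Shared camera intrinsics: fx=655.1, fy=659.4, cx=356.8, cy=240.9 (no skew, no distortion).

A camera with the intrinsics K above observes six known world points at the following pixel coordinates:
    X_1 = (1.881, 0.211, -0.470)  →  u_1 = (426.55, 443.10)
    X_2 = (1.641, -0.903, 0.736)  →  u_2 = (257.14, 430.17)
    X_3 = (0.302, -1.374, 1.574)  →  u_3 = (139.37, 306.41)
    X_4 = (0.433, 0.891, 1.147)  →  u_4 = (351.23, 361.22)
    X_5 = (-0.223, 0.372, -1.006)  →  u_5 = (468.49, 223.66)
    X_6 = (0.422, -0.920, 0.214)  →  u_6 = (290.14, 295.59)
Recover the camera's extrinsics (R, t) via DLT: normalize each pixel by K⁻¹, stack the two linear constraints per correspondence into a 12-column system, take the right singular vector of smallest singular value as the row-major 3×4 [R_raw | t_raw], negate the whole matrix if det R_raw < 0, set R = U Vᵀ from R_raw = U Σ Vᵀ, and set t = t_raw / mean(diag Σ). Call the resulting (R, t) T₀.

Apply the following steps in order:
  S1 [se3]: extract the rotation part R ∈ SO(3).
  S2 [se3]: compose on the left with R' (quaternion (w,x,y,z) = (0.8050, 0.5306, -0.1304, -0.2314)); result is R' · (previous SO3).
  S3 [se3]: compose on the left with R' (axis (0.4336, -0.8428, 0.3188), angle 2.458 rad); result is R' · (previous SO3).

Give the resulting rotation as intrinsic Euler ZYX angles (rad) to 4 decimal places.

rotation (euler_zyx) = (-2.1823, 0.4753, 1.9413)

source (pnp_recover): camera pose = R=[0.0448 0.7075 -0.7053; 0.9857 0.0836 0.1465; 0.1626 -0.7017 -0.6936], t=(0.1200, 0.1700, 5.9494)
after S1 (rot_of_se3): [0.0448 0.7075 -0.7053; 0.9857 0.0836 0.1465; 0.1626 -0.7017 -0.6936]
after S2 (compose_so3): [0.1952 0.9469 -0.2556; 0.1732 0.2232 0.9593; 0.9653 -0.2315 -0.1204]
after S3 (compose_so3): [-0.5104 -0.5414 -0.6681; -0.7281 -0.1414 0.6708; -0.4576 0.8288 -0.3220]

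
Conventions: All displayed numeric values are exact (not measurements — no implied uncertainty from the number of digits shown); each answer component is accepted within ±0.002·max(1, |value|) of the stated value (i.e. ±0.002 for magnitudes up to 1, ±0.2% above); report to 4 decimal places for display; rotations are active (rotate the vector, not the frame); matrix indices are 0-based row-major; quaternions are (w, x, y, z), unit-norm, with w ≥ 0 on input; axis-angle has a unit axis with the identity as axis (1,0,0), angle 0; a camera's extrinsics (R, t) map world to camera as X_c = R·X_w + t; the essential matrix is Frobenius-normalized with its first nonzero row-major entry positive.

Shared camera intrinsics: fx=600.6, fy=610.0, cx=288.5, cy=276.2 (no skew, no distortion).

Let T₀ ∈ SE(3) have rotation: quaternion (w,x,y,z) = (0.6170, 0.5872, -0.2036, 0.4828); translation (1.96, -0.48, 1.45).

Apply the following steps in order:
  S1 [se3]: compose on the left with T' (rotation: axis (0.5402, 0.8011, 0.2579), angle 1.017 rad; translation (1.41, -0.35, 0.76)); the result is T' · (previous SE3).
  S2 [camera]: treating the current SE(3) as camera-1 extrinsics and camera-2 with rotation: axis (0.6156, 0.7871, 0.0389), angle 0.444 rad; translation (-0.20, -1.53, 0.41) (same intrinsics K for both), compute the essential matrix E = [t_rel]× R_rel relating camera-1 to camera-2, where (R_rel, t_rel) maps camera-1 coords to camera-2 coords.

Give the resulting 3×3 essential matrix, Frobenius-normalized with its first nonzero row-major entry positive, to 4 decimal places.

after S1 (compose_se3): R=[0.9060 -0.1577 0.3928; 0.1917 -0.6746 -0.7129; 0.3774 0.7212 -0.5809], t=(3.8024, -0.4406, 0.0947)
after S2 (essential): [0.0005 -0.1643 -0.0791; -0.0108 0.6075 0.3124; -0.3133 -0.2930 0.5621]

matrix = [0.0005 -0.1643 -0.0791; -0.0108 0.6075 0.3124; -0.3133 -0.2930 0.5621]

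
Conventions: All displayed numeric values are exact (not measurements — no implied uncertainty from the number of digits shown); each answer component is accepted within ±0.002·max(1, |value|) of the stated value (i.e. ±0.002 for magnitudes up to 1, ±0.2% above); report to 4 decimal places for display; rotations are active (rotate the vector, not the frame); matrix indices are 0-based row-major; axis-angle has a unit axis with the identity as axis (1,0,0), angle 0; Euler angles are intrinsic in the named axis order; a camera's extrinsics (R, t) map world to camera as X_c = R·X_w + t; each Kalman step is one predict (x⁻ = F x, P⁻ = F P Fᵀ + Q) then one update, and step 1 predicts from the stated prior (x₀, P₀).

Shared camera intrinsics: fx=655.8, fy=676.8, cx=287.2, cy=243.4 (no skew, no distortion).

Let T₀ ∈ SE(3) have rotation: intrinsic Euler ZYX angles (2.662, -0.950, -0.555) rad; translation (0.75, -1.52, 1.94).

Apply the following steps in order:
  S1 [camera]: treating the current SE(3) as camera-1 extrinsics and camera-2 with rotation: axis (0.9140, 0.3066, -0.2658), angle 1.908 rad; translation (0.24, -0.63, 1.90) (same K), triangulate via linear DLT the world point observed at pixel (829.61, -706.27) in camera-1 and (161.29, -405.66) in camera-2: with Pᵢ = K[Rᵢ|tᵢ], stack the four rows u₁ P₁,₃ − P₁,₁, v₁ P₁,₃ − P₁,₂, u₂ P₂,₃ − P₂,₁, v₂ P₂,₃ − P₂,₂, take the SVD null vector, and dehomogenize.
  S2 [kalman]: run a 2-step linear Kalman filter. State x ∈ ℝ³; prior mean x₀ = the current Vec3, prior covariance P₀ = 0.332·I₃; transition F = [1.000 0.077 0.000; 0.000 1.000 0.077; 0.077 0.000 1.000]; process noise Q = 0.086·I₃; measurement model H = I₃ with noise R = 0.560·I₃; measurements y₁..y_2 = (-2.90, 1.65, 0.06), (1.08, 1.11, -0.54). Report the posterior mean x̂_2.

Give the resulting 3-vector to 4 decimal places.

after S1 (triangulate): (-0.7635, 0.0058, 1.2941)
after S2 (kf_track): (-0.6382, 0.9270, 0.2340)

result = (-0.6382, 0.9270, 0.2340)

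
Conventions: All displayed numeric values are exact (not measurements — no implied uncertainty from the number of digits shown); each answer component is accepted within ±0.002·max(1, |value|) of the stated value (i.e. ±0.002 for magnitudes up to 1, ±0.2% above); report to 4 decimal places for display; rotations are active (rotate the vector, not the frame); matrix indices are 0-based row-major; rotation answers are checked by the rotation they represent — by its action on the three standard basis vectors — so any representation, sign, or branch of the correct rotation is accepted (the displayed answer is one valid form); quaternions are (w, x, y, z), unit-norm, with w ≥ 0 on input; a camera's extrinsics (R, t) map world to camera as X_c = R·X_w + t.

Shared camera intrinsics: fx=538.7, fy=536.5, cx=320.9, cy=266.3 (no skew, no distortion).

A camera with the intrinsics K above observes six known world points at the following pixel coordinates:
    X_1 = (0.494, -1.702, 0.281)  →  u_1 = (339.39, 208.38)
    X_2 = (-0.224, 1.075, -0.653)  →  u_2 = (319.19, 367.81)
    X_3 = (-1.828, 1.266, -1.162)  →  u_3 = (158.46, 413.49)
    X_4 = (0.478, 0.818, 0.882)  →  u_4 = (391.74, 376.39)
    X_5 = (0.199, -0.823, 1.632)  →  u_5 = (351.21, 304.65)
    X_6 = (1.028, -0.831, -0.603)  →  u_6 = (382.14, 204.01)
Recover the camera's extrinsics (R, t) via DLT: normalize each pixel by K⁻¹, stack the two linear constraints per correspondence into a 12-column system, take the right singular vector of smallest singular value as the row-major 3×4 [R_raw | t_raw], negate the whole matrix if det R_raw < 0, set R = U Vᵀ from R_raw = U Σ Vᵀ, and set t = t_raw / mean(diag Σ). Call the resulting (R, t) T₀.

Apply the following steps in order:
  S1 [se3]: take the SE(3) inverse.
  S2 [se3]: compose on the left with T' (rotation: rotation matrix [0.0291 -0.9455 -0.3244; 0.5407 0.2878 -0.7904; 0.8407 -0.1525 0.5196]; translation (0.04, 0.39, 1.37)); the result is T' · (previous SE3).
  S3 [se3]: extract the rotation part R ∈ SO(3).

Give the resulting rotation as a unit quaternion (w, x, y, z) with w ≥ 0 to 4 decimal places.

rotation (quat) = (0.4655, 0.3986, -0.3360, 0.7152)

source (pnp_recover): camera pose = R=[0.9503 0.2153 0.2250; -0.3036 0.8014 0.5153; -0.0694 -0.5580 0.8269], t=(0.1100, 0.5000, 6.8995)
after S1 (invert_se3): R=[0.9503 -0.3036 -0.0694; 0.2153 0.8014 -0.5580; 0.2250 0.5153 0.8269], t=(0.5259, 3.4257, -5.9877)
after S2 (compose_se3): R=[-0.2489 -0.9337 0.2573; 0.3980 -0.3408 -0.8517; 0.8830 -0.1096 0.4564], t=(-1.2412, 6.3932, -1.8214)
after S3 (rot_of_se3): [-0.2489 -0.9337 0.2573; 0.3980 -0.3408 -0.8517; 0.8830 -0.1096 0.4564]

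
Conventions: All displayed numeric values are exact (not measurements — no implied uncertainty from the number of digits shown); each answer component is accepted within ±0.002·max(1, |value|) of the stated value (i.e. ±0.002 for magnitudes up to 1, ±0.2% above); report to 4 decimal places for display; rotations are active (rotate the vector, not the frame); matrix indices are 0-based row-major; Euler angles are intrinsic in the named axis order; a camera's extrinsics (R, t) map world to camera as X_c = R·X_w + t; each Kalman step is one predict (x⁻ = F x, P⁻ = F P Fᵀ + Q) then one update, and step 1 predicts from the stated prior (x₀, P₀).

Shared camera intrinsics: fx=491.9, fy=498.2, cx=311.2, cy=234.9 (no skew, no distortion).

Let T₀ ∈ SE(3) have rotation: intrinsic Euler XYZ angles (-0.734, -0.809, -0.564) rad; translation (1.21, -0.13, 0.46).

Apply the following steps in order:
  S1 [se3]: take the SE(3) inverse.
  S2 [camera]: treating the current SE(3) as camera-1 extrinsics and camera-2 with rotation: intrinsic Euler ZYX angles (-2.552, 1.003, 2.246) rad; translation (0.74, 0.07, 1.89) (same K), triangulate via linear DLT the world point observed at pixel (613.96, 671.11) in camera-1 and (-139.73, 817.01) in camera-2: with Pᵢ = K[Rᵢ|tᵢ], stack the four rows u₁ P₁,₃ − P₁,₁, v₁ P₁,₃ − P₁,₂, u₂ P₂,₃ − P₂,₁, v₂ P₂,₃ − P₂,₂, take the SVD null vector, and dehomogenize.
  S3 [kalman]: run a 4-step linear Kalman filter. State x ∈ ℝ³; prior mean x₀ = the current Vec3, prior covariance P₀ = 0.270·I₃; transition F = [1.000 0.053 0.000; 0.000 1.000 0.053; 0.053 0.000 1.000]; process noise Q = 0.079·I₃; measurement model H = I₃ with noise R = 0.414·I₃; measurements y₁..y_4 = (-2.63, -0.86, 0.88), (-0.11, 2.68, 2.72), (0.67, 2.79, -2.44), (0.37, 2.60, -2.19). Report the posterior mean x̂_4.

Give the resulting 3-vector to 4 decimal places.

after S1 (invert_se3): R=[0.5833 0.0127 0.8121; 0.3690 0.8866 -0.2789; -0.7236 0.4623 0.5125], t=(-1.0778, -0.2029, 0.6999)
after S2 (triangulate): (1.1632, 1.2757, 1.3263)
after S3 (kf_track): (0.2047, 2.1053, -0.6296)

result = (0.2047, 2.1053, -0.6296)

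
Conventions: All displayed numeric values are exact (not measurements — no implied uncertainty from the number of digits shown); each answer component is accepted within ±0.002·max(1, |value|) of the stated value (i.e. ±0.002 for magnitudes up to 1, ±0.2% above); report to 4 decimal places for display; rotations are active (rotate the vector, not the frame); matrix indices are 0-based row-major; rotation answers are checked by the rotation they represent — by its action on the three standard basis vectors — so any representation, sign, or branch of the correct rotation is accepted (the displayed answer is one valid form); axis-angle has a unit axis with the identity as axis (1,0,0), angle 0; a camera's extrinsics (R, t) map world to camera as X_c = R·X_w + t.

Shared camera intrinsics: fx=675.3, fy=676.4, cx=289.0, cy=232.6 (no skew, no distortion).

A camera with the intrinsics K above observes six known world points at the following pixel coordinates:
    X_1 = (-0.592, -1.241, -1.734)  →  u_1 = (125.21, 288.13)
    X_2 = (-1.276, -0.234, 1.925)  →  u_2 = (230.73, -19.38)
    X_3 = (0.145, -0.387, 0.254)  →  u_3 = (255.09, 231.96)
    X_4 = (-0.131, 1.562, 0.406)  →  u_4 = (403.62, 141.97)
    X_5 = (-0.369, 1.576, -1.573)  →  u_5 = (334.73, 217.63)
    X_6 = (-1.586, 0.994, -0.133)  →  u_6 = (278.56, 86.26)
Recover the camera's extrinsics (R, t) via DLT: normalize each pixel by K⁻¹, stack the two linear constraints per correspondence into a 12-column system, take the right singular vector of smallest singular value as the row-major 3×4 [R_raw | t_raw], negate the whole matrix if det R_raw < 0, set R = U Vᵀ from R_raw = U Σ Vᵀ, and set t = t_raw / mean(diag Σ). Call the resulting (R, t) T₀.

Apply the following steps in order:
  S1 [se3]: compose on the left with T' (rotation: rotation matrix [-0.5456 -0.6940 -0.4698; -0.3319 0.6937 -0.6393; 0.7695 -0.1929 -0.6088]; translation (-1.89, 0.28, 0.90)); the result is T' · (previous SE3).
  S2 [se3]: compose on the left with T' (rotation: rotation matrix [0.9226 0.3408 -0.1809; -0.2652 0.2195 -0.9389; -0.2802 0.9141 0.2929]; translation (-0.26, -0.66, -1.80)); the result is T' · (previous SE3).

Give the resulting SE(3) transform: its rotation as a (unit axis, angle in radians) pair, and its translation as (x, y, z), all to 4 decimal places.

rotation (axis_angle) = ((0.4566, -0.4756, 0.7519), 2.6818), translation = (-5.5614, 2.8104, -5.1019)

source (pnp_recover): camera pose = R=[0.4939 0.8317 0.2537; 0.8099 -0.3338 -0.4823; -0.3164 0.4437 -0.8384], t=(-0.1300, -0.1300, 6.7204)
after S1 (compose_se3): R=[-0.6829 -0.4306 0.5902; 0.6002 -0.7912 0.1172; 0.4165 0.4343 0.7987], t=(-4.8860, -4.0632, -3.2663)
after S2 (compose_se3): R=[-0.5008 -0.7454 0.4399; -0.0782 -0.4672 -0.8807; 0.8620 -0.4754 0.1757], t=(-5.5614, 2.8104, -5.1019)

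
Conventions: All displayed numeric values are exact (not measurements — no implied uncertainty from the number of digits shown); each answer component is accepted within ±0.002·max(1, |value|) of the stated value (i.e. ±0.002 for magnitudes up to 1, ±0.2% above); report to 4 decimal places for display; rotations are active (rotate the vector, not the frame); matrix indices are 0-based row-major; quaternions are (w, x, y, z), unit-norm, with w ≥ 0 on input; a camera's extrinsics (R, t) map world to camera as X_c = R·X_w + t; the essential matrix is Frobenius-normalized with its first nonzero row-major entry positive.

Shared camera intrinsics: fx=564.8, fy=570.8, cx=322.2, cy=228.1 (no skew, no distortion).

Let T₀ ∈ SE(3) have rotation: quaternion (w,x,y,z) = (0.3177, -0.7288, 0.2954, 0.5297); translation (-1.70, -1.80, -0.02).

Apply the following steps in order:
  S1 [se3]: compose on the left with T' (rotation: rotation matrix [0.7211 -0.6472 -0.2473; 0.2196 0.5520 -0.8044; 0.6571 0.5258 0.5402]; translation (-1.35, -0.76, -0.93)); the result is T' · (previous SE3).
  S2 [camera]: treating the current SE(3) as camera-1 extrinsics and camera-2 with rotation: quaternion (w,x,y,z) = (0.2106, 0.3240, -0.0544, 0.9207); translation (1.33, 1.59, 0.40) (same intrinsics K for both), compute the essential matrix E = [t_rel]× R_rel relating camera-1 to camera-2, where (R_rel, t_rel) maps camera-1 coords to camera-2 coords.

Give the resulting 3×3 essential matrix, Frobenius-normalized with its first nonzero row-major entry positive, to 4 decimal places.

matrix = [0.2877 -0.5326 0.2906; -0.0275 0.1960 -0.1227; -0.6346 -0.1795 0.2448]

after S1 (compose_se3): R=[0.4888 -0.1125 -0.8651; 0.7782 -0.3919 0.4906; -0.3943 -0.9131 -0.1040], t=(-1.4060, -2.1108, -3.0042)
after S2 (essential): [0.2877 -0.5326 0.2906; -0.0275 0.1960 -0.1227; -0.6346 -0.1795 0.2448]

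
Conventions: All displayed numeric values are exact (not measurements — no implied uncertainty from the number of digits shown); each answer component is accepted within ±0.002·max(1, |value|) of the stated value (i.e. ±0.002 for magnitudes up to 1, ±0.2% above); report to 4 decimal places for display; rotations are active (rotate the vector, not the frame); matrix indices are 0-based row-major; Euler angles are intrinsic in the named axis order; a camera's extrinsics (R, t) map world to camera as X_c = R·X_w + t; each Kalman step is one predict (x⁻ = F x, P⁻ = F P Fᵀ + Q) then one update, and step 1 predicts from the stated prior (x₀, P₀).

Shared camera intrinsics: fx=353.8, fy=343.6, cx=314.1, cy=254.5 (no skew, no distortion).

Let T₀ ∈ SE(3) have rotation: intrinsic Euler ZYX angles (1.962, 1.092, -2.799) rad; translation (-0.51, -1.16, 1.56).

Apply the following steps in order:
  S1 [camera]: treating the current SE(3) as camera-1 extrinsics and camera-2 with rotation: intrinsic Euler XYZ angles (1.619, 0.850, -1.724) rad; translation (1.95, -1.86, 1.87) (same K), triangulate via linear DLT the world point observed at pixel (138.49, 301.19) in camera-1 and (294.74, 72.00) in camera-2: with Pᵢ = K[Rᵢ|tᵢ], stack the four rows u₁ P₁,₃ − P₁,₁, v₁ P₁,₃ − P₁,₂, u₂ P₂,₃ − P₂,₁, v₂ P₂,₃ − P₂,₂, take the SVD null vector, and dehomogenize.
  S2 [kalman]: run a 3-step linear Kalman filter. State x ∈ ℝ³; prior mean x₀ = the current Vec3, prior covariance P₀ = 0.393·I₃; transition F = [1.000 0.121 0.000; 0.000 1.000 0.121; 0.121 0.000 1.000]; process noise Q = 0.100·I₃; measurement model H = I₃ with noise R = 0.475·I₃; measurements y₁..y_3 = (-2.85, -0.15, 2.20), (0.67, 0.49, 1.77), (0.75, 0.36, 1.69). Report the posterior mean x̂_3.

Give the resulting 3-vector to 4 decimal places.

after S1 (triangulate): (-0.3400, -0.9720, -1.9709)
after S2 (kf_track): (-0.0302, 0.2445, 1.1451)

result = (-0.0302, 0.2445, 1.1451)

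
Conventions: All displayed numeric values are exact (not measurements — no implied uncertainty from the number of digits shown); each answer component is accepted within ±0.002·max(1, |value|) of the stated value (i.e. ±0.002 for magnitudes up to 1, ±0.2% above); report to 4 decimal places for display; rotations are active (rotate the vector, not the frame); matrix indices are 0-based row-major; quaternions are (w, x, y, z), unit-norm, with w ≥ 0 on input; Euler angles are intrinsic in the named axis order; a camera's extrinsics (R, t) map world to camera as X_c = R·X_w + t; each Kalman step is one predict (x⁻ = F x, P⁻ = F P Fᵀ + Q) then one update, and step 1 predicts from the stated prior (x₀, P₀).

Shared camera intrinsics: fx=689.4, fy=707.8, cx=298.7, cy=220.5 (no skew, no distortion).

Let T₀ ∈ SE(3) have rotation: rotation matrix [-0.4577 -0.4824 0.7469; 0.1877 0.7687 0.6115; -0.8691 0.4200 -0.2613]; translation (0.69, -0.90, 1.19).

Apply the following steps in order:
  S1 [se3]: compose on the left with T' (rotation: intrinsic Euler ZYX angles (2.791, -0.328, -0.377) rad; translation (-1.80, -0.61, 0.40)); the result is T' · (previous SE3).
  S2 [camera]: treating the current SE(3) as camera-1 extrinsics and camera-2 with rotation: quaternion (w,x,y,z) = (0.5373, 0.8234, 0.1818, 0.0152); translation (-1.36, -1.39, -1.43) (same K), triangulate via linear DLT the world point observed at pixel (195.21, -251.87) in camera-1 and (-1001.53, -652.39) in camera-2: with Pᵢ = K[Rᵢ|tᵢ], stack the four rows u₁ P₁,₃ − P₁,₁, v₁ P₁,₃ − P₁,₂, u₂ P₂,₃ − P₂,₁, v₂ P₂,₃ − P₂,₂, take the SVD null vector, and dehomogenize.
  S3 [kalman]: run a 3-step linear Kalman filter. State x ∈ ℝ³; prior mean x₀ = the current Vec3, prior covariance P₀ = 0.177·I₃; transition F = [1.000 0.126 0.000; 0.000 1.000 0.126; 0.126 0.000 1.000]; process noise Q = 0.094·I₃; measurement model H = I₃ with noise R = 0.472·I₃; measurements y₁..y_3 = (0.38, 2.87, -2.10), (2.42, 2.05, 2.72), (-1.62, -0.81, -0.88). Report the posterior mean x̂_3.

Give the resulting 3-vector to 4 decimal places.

after S1 (compose_se3): R=[0.1915 0.1629 -0.9679; 0.0848 -0.9852 -0.1490; -0.9778 -0.0536 -0.2025], t=(-1.8415, -0.1703, 1.9834)
after S2 (triangulate): (-0.8410, 1.9539, -1.2811)
after S3 (kf_track): (0.1242, 0.9871, -0.4046)

result = (0.1242, 0.9871, -0.4046)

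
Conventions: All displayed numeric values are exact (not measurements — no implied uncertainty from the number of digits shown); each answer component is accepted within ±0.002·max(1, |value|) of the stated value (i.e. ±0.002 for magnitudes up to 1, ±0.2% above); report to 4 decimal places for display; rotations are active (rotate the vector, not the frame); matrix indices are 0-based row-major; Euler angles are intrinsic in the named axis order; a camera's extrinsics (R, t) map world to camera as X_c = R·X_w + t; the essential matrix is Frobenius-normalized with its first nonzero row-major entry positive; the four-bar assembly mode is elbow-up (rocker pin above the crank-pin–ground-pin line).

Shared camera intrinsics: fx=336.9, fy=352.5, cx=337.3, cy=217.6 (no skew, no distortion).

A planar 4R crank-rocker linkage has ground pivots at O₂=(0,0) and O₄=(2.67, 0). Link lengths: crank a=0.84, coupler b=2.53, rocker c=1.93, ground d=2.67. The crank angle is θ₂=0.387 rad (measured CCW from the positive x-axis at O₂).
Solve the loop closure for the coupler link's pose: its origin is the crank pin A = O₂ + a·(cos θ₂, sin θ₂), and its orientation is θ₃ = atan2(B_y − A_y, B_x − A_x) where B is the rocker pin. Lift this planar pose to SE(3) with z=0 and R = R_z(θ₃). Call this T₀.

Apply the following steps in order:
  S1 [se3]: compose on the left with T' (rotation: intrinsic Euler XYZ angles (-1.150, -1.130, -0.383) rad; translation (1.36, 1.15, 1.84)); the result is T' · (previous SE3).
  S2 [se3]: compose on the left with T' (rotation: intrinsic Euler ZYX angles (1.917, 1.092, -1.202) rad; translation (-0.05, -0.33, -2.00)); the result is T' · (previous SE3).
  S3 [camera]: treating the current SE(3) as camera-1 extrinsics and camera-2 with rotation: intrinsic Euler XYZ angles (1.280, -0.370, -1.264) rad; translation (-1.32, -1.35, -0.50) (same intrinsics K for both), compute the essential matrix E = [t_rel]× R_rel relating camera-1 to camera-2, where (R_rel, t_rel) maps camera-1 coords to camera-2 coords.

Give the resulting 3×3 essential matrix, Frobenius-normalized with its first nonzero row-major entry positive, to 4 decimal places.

matrix = [0.0466 0.6744 -0.0024; -0.6430 -0.0253 0.1829; -0.2163 0.2108 0.0651]

source (fourbar_fk): coupler pose = R=[0.7707 -0.6372 0.0000; 0.6372 0.7707 0.0000; 0.0000 0.0000 1.0000], t=(0.7779, 0.3170, 0.0000)
after S1 (compose_se3): R=[0.4066 -0.1293 -0.9044; 0.9105 0.1391 0.3894; 0.0755 -0.9818 0.1743], t=(1.7184, 1.8448, 2.1473)
after S2 (compose_se3): R=[-0.1910 0.9802 -0.0531; -0.6454 -0.1661 -0.7456; -0.7396 -0.1081 0.6643], t=(-2.5432, -1.2810, -3.9613)
after S3 (essential): [0.0466 0.6744 -0.0024; -0.6430 -0.0253 0.1829; -0.2163 0.2108 0.0651]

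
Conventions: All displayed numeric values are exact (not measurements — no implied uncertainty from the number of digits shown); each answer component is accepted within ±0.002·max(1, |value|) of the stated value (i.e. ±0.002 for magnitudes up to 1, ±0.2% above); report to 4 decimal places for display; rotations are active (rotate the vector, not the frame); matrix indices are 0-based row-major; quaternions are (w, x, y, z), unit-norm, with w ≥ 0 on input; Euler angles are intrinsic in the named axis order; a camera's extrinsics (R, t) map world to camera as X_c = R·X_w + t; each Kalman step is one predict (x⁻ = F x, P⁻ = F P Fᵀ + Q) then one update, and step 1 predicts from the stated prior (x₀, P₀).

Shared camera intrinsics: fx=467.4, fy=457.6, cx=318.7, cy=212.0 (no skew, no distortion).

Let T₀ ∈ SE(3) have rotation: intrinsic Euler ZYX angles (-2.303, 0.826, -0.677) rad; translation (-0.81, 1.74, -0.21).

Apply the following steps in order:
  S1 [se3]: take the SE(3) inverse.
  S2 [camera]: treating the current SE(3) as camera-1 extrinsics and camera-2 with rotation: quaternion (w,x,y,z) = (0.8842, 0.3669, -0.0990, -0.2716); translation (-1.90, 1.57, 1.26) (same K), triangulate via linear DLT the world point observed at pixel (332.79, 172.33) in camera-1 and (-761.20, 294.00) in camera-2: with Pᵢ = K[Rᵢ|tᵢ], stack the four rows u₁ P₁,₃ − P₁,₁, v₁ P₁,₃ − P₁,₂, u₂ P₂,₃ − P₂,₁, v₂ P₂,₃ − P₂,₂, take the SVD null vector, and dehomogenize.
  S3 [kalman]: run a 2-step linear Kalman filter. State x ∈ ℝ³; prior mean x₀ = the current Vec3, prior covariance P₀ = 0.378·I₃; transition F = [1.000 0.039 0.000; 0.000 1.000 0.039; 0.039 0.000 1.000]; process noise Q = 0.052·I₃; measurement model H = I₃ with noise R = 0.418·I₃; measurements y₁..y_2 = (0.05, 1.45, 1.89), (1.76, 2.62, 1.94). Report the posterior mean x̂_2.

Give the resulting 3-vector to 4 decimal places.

after S1 (invert_se3): R=[-0.4531 -0.5041 -0.7352; 0.8876 -0.1785 -0.4246; 0.0828 -0.8450 0.5283], t=(0.3557, 0.9404, 1.6483)
after S2 (triangulate): (-0.8376, -1.2448, 1.7086)
after S3 (kf_track): (0.4746, 1.1826, 1.9015)

result = (0.4746, 1.1826, 1.9015)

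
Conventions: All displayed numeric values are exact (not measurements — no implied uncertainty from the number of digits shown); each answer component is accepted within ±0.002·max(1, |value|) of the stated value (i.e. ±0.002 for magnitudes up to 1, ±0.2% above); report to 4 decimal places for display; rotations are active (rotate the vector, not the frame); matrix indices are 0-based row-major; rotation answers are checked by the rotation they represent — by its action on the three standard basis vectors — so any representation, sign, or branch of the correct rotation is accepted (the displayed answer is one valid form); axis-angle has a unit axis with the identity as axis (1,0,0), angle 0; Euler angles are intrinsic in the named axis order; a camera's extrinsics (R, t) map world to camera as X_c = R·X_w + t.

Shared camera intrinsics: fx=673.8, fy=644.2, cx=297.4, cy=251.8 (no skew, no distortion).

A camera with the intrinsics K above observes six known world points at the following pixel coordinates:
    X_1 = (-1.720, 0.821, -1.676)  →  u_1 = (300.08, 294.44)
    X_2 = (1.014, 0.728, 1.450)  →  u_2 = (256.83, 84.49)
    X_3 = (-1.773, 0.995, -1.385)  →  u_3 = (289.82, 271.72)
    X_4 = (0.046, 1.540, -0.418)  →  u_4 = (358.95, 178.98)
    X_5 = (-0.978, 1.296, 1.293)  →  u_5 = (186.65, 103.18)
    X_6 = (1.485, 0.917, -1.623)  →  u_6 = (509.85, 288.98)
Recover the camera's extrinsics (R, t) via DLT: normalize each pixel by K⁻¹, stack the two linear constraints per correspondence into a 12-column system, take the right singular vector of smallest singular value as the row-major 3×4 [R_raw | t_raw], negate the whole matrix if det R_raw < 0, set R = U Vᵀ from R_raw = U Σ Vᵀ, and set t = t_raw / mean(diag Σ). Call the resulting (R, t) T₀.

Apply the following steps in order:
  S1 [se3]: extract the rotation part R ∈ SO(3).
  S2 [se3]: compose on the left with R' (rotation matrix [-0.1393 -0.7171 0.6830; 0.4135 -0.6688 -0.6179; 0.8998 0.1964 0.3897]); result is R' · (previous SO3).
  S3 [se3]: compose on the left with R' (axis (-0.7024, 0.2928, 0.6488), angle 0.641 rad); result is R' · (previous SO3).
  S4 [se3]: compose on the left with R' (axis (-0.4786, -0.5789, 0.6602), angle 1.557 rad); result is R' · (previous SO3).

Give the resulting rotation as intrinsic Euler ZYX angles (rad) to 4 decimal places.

rotation (euler_zyx) = (-2.2396, 0.6981, -2.2630)

source (pnp_recover): camera pose = R=[0.6132 0.4706 -0.6344; -0.0354 -0.7860 -0.6172; -0.7891 0.4009 -0.4654], t=(-0.3601, 0.1398, 6.4291)
after S1 (rot_of_se3): [0.6132 0.4706 -0.6344; -0.0354 -0.7860 -0.6172; -0.7891 0.4009 -0.4654]
after S2 (compose_so3): [-0.5990 0.7719 0.2131; 0.7648 0.4725 0.4379; 0.2373 0.4253 -0.8734]
after S3 (compose_so3): [-0.8466 0.5276 -0.0700; 0.5267 0.8494 0.0327; 0.0767 -0.0092 -0.9970]
after S4 (compose_so3): [-0.4750 -0.1939 0.8584; -0.6010 0.7839 -0.1555; -0.6428 -0.5898 -0.4889]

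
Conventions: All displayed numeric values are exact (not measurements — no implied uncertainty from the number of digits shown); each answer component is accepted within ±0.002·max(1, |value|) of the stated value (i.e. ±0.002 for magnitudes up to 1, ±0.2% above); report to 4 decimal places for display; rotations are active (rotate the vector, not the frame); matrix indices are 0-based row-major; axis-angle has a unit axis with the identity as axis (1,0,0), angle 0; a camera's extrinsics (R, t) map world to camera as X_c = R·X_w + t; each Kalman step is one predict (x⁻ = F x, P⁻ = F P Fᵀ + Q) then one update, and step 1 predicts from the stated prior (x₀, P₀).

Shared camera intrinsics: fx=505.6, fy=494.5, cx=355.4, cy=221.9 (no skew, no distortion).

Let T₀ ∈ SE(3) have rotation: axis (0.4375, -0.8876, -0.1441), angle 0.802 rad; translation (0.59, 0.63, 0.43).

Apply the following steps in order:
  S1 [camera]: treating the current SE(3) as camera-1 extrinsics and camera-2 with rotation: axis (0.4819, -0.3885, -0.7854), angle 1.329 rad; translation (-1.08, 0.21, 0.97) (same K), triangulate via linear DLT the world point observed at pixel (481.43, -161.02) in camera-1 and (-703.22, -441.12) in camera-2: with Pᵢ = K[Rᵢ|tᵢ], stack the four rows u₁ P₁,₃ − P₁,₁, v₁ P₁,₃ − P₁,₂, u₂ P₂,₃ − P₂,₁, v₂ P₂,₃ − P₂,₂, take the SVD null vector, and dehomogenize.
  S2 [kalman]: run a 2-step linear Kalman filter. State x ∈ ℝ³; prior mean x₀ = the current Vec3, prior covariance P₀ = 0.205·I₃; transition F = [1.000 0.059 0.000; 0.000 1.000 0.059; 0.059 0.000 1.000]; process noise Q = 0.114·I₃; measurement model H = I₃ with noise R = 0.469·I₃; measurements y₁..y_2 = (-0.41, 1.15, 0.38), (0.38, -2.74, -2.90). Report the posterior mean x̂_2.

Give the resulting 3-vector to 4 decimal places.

after S1 (triangulate): (1.0654, -1.3589, 1.5157)
after S2 (kf_track): (0.3212, -1.2777, -0.4884)

result = (0.3212, -1.2777, -0.4884)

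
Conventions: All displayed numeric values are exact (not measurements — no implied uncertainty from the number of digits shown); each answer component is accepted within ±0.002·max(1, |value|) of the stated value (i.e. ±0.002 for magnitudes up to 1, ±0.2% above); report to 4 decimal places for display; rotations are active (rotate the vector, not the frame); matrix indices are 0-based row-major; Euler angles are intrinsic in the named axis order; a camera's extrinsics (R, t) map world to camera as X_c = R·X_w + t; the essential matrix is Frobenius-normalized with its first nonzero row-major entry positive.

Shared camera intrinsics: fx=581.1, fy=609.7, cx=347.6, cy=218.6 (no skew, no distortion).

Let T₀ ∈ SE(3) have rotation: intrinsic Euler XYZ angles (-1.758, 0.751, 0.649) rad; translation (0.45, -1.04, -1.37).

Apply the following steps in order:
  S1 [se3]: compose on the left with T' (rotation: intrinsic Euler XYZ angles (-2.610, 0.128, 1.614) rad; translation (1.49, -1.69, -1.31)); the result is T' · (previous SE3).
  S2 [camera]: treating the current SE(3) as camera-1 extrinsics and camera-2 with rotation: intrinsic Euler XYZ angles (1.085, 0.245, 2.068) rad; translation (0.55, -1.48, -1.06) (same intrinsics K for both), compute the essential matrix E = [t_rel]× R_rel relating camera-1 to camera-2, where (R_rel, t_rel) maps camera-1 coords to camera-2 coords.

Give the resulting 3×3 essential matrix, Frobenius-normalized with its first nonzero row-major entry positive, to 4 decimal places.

after S1 (compose_se3): R=[0.5529 -0.3454 -0.7583; -0.8135 -0.0267 -0.5810; 0.1804 0.9381 -0.2957], t=(2.3264, -2.8710, -0.2772)
after S2 (essential): [0.4539 0.5079 0.0683; 0.0415 0.0194 0.5887; 0.1140 0.1463 -0.3851]

matrix = [0.4539 0.5079 0.0683; 0.0415 0.0194 0.5887; 0.1140 0.1463 -0.3851]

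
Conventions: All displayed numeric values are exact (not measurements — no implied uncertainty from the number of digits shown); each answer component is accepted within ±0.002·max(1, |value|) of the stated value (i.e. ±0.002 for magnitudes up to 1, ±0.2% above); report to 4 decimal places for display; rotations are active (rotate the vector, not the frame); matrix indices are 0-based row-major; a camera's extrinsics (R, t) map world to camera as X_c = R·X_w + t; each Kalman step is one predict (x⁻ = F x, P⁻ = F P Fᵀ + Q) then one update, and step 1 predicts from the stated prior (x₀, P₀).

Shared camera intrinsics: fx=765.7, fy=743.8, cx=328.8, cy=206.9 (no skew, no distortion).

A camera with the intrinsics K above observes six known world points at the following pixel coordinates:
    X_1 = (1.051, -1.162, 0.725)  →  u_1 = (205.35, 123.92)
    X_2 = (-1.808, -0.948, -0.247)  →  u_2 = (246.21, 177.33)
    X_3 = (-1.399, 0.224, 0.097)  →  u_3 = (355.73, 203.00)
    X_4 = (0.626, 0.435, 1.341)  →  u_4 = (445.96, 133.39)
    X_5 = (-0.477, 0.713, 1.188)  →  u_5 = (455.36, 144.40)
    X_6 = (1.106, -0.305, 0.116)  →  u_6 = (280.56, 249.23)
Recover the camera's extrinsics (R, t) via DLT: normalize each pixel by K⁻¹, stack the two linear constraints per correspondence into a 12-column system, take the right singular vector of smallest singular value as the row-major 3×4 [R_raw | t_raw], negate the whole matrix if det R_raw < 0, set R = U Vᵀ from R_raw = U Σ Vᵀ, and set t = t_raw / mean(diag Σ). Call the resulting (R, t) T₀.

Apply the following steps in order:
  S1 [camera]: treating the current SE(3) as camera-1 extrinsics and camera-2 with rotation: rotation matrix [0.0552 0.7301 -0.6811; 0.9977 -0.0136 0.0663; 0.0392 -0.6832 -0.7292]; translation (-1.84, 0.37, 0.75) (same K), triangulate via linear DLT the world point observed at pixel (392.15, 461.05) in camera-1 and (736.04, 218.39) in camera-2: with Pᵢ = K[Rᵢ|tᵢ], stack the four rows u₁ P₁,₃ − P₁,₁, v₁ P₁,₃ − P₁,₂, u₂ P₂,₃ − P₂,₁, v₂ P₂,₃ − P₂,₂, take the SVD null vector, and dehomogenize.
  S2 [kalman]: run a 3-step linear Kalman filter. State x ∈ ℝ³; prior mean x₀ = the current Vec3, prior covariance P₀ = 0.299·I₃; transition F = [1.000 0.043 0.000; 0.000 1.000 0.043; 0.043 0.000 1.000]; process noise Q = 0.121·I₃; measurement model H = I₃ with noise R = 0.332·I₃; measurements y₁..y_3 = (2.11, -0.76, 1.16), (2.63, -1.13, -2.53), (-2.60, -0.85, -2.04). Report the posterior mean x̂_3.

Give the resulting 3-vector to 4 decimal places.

result = (-0.2253, -0.6882, -1.6241)

source (pnp_recover): camera pose = R=[-0.0612 0.9053 0.4203; 0.2364 0.4222 -0.8751; -0.9697 0.0458 -0.2399], t=(-0.0500, 0.2800, 6.5892)
after S1 (triangulate): (-0.2118, 1.5615, -1.8369)
after S2 (kf_track): (-0.2253, -0.6882, -1.6241)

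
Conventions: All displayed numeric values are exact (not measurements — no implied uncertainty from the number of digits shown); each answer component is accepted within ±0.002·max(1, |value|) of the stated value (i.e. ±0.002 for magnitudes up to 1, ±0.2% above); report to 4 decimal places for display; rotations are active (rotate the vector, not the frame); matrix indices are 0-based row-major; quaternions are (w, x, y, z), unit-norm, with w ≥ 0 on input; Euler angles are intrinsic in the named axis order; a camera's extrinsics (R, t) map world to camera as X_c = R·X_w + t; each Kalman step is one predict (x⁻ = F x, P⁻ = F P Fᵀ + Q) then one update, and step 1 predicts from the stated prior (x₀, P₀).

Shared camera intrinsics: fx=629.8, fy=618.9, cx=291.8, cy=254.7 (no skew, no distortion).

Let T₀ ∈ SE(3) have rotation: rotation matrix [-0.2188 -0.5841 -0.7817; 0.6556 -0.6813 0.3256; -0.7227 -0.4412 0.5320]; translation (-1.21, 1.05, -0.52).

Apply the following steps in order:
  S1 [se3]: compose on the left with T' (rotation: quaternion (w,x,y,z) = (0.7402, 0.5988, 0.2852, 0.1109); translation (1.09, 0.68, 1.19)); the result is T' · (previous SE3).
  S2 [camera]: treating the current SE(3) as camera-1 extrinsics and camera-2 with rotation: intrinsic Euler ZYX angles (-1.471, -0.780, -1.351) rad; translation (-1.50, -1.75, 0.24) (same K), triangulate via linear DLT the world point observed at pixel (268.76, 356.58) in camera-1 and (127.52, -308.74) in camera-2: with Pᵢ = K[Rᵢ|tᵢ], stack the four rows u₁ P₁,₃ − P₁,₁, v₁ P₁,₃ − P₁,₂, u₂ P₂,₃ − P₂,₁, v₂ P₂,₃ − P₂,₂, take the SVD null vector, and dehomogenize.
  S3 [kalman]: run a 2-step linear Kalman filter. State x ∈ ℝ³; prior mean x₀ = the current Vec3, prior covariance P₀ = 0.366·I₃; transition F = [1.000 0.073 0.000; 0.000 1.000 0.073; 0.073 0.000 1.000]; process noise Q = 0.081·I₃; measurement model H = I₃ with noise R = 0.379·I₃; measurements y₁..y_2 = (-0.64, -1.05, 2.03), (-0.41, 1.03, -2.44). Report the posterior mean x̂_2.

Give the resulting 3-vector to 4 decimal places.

result = (-0.1530, -0.1042, -0.0680)

after S1 (compose_se3): R=[-0.4626 -0.8404 -0.2823; 0.6536 -0.1082 -0.7490; 0.5990 -0.5310 0.5994], t=(0.0042, 0.7674, 2.4747)
after S2 (triangulate): (1.1960, -0.8750, 1.2292)
after S3 (kf_track): (-0.1530, -0.1042, -0.0680)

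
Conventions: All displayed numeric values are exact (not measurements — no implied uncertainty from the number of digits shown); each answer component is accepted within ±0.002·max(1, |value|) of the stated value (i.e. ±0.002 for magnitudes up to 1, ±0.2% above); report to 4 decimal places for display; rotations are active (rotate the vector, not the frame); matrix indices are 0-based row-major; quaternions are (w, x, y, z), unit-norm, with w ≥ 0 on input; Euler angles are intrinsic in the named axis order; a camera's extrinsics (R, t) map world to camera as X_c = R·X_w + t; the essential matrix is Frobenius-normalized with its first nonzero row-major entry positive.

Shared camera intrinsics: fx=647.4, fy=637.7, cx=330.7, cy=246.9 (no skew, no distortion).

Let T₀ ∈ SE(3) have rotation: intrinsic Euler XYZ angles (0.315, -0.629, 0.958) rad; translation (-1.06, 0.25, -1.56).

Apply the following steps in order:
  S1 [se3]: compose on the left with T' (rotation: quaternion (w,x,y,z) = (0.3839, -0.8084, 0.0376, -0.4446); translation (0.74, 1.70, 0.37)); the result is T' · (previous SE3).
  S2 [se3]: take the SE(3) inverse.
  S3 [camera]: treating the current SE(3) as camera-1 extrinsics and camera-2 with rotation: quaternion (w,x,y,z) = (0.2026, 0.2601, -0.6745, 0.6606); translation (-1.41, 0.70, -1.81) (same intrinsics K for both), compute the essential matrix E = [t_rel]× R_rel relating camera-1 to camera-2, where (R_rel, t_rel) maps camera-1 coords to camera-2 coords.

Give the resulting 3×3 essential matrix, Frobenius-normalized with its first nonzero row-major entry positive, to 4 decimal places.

after S1 (compose_se3): R=[0.8988 -0.4117 0.1505; -0.3219 -0.3869 0.8641; -0.2976 -0.8251 -0.4803], t=(-0.9942, 1.0346, -0.0415)
after S2 (invert_se3): R=[0.8988 -0.3219 -0.2976; -0.4117 -0.3869 -0.8251; 0.1505 0.8641 -0.4803], t=(1.2143, -0.0433, -0.7642)
after S3 (essential): [0.2763 0.5646 0.2029; 0.5436 -0.3005 0.2969; 0.0282 -0.2983 -0.0051]

matrix = [0.2763 0.5646 0.2029; 0.5436 -0.3005 0.2969; 0.0282 -0.2983 -0.0051]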